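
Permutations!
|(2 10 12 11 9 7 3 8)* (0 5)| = |(0 5)(2 10 12 11 9 7 3 8)| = 8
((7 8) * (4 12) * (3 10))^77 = (3 10)(4 12)(7 8)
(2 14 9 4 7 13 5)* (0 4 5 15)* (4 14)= (0 14 9 5 2 4 7 13 15)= [14, 1, 4, 3, 7, 2, 6, 13, 8, 5, 10, 11, 12, 15, 9, 0]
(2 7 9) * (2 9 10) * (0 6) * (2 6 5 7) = [5, 1, 2, 3, 4, 7, 0, 10, 8, 9, 6] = (0 5 7 10 6)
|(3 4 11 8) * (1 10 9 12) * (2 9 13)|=|(1 10 13 2 9 12)(3 4 11 8)|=12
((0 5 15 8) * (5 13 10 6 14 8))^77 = (0 8 14 6 10 13)(5 15)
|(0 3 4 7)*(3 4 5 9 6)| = |(0 4 7)(3 5 9 6)| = 12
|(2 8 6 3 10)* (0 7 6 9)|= 8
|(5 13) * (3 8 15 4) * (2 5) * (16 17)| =12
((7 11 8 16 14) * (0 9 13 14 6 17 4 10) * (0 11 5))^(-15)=(0 14)(4 17 6 16 8 11 10)(5 13)(7 9)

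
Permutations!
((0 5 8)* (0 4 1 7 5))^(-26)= (1 4 8 5 7)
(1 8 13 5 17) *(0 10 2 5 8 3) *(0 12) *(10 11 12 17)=(0 11 12)(1 3 17)(2 5 10)(8 13)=[11, 3, 5, 17, 4, 10, 6, 7, 13, 9, 2, 12, 0, 8, 14, 15, 16, 1]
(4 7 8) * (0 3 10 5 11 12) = (0 3 10 5 11 12)(4 7 8) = [3, 1, 2, 10, 7, 11, 6, 8, 4, 9, 5, 12, 0]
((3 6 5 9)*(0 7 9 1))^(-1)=((0 7 9 3 6 5 1))^(-1)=(0 1 5 6 3 9 7)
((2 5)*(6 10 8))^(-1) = ((2 5)(6 10 8))^(-1) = (2 5)(6 8 10)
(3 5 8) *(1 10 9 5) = [0, 10, 2, 1, 4, 8, 6, 7, 3, 5, 9] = (1 10 9 5 8 3)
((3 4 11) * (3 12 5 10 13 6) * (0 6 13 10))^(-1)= (13)(0 5 12 11 4 3 6)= ((13)(0 6 3 4 11 12 5))^(-1)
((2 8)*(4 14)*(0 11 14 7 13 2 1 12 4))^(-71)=((0 11 14)(1 12 4 7 13 2 8))^(-71)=(0 11 14)(1 8 2 13 7 4 12)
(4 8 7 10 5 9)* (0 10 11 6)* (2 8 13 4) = (0 10 5 9 2 8 7 11 6)(4 13) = [10, 1, 8, 3, 13, 9, 0, 11, 7, 2, 5, 6, 12, 4]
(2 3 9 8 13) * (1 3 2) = [0, 3, 2, 9, 4, 5, 6, 7, 13, 8, 10, 11, 12, 1] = (1 3 9 8 13)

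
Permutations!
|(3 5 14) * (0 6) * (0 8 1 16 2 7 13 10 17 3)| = |(0 6 8 1 16 2 7 13 10 17 3 5 14)| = 13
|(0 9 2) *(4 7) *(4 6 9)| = 6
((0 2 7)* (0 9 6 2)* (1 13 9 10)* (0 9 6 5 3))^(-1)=((0 9 5 3)(1 13 6 2 7 10))^(-1)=(0 3 5 9)(1 10 7 2 6 13)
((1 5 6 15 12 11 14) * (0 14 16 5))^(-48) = ((0 14 1)(5 6 15 12 11 16))^(-48) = (16)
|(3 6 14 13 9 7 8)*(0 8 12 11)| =10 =|(0 8 3 6 14 13 9 7 12 11)|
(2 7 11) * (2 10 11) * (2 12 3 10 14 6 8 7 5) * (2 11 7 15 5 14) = (2 14 6 8 15 5 11)(3 10 7 12) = [0, 1, 14, 10, 4, 11, 8, 12, 15, 9, 7, 2, 3, 13, 6, 5]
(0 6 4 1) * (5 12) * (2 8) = (0 6 4 1)(2 8)(5 12) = [6, 0, 8, 3, 1, 12, 4, 7, 2, 9, 10, 11, 5]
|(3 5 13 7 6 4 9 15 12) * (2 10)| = 18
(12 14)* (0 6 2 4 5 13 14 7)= (0 6 2 4 5 13 14 12 7)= [6, 1, 4, 3, 5, 13, 2, 0, 8, 9, 10, 11, 7, 14, 12]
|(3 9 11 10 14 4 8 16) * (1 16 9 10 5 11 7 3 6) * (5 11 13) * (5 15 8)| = 30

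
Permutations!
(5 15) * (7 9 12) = (5 15)(7 9 12) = [0, 1, 2, 3, 4, 15, 6, 9, 8, 12, 10, 11, 7, 13, 14, 5]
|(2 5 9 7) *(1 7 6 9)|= |(1 7 2 5)(6 9)|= 4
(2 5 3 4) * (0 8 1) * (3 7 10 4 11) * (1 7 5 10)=(0 8 7 1)(2 10 4)(3 11)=[8, 0, 10, 11, 2, 5, 6, 1, 7, 9, 4, 3]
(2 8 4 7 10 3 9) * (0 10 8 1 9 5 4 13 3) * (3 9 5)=(0 10)(1 5 4 7 8 13 9 2)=[10, 5, 1, 3, 7, 4, 6, 8, 13, 2, 0, 11, 12, 9]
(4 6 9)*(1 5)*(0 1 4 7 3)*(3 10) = (0 1 5 4 6 9 7 10 3) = [1, 5, 2, 0, 6, 4, 9, 10, 8, 7, 3]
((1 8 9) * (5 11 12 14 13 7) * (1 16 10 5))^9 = ((1 8 9 16 10 5 11 12 14 13 7))^9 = (1 13 12 5 16 8 7 14 11 10 9)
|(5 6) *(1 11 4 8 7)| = |(1 11 4 8 7)(5 6)| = 10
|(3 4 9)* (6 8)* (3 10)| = 4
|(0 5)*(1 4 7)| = |(0 5)(1 4 7)| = 6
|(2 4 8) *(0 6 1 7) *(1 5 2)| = 8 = |(0 6 5 2 4 8 1 7)|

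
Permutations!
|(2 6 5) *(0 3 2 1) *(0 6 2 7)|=3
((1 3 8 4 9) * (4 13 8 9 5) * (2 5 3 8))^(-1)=(1 9 3 4 5 2 13 8)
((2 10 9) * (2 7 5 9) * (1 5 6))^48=(10)(1 7 5 6 9)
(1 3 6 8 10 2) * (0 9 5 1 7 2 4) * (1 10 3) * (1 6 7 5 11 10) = (0 9 11 10 4)(1 6 8 3 7 2 5) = [9, 6, 5, 7, 0, 1, 8, 2, 3, 11, 4, 10]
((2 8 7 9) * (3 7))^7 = ((2 8 3 7 9))^7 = (2 3 9 8 7)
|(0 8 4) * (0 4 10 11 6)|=5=|(0 8 10 11 6)|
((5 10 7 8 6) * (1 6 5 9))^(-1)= ((1 6 9)(5 10 7 8))^(-1)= (1 9 6)(5 8 7 10)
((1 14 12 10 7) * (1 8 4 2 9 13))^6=(1 4 12 9 7)(2 10 13 8 14)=((1 14 12 10 7 8 4 2 9 13))^6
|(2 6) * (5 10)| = 2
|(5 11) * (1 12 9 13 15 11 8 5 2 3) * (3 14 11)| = |(1 12 9 13 15 3)(2 14 11)(5 8)| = 6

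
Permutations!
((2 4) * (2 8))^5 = (2 8 4)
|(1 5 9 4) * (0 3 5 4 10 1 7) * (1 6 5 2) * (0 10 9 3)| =8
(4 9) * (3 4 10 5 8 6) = (3 4 9 10 5 8 6) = [0, 1, 2, 4, 9, 8, 3, 7, 6, 10, 5]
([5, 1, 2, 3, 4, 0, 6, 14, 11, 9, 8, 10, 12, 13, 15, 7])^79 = [5, 1, 2, 3, 4, 0, 6, 14, 11, 9, 8, 10, 12, 13, 15, 7]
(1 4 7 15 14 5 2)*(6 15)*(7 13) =(1 4 13 7 6 15 14 5 2) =[0, 4, 1, 3, 13, 2, 15, 6, 8, 9, 10, 11, 12, 7, 5, 14]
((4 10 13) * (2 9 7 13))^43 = (2 9 7 13 4 10)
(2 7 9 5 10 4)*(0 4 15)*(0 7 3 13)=[4, 1, 3, 13, 2, 10, 6, 9, 8, 5, 15, 11, 12, 0, 14, 7]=(0 4 2 3 13)(5 10 15 7 9)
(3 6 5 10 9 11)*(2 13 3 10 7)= (2 13 3 6 5 7)(9 11 10)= [0, 1, 13, 6, 4, 7, 5, 2, 8, 11, 9, 10, 12, 3]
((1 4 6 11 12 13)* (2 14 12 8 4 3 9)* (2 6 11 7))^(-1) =(1 13 12 14 2 7 6 9 3)(4 8 11)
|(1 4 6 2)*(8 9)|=4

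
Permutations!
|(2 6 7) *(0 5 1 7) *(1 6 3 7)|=|(0 5 6)(2 3 7)|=3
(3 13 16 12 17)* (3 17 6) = (17)(3 13 16 12 6) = [0, 1, 2, 13, 4, 5, 3, 7, 8, 9, 10, 11, 6, 16, 14, 15, 12, 17]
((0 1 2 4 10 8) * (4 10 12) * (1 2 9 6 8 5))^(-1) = (0 8 6 9 1 5 10 2)(4 12)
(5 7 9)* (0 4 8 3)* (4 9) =(0 9 5 7 4 8 3) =[9, 1, 2, 0, 8, 7, 6, 4, 3, 5]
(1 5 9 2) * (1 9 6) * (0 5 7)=(0 5 6 1 7)(2 9)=[5, 7, 9, 3, 4, 6, 1, 0, 8, 2]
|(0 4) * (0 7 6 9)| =|(0 4 7 6 9)| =5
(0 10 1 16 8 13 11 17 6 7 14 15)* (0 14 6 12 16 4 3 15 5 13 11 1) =(0 10)(1 4 3 15 14 5 13)(6 7)(8 11 17 12 16) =[10, 4, 2, 15, 3, 13, 7, 6, 11, 9, 0, 17, 16, 1, 5, 14, 8, 12]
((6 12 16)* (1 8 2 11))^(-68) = (6 12 16)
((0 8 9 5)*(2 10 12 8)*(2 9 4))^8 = (0 5 9)(2 8 10 4 12)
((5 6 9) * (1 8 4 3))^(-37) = ((1 8 4 3)(5 6 9))^(-37) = (1 3 4 8)(5 9 6)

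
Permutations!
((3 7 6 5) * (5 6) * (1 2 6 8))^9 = (1 2 6 8)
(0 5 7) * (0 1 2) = (0 5 7 1 2) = [5, 2, 0, 3, 4, 7, 6, 1]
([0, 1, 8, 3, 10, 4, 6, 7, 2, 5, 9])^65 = [0, 1, 8, 3, 10, 4, 6, 7, 2, 5, 9]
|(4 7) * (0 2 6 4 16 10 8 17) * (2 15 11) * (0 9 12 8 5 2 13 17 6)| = 15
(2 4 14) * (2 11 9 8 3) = (2 4 14 11 9 8 3) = [0, 1, 4, 2, 14, 5, 6, 7, 3, 8, 10, 9, 12, 13, 11]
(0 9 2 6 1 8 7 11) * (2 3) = (0 9 3 2 6 1 8 7 11) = [9, 8, 6, 2, 4, 5, 1, 11, 7, 3, 10, 0]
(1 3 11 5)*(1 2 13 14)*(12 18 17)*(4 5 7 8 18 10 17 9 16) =(1 3 11 7 8 18 9 16 4 5 2 13 14)(10 17 12) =[0, 3, 13, 11, 5, 2, 6, 8, 18, 16, 17, 7, 10, 14, 1, 15, 4, 12, 9]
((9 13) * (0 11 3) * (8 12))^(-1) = (0 3 11)(8 12)(9 13)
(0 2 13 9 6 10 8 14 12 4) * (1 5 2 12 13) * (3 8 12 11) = (0 11 3 8 14 13 9 6 10 12 4)(1 5 2) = [11, 5, 1, 8, 0, 2, 10, 7, 14, 6, 12, 3, 4, 9, 13]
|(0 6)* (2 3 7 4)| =|(0 6)(2 3 7 4)| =4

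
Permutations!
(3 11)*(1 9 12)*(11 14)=(1 9 12)(3 14 11)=[0, 9, 2, 14, 4, 5, 6, 7, 8, 12, 10, 3, 1, 13, 11]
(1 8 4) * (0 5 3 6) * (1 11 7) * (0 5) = (1 8 4 11 7)(3 6 5) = [0, 8, 2, 6, 11, 3, 5, 1, 4, 9, 10, 7]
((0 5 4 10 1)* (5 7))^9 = (0 4)(1 5)(7 10)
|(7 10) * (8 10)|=|(7 8 10)|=3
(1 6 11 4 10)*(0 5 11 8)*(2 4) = (0 5 11 2 4 10 1 6 8) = [5, 6, 4, 3, 10, 11, 8, 7, 0, 9, 1, 2]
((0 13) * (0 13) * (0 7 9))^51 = (13)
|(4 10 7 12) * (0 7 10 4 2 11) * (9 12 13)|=|(0 7 13 9 12 2 11)|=7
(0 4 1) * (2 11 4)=(0 2 11 4 1)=[2, 0, 11, 3, 1, 5, 6, 7, 8, 9, 10, 4]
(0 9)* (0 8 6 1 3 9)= [0, 3, 2, 9, 4, 5, 1, 7, 6, 8]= (1 3 9 8 6)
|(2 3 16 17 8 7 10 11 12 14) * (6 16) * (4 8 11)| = 8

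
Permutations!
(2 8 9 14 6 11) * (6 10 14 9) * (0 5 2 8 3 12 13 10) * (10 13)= (0 5 2 3 12 10 14)(6 11 8)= [5, 1, 3, 12, 4, 2, 11, 7, 6, 9, 14, 8, 10, 13, 0]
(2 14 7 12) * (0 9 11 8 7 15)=(0 9 11 8 7 12 2 14 15)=[9, 1, 14, 3, 4, 5, 6, 12, 7, 11, 10, 8, 2, 13, 15, 0]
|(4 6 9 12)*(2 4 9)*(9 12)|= 3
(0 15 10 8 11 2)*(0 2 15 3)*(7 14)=[3, 1, 2, 0, 4, 5, 6, 14, 11, 9, 8, 15, 12, 13, 7, 10]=(0 3)(7 14)(8 11 15 10)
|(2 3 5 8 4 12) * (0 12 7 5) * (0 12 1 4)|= 6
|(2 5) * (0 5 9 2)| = 2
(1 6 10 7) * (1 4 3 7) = [0, 6, 2, 7, 3, 5, 10, 4, 8, 9, 1] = (1 6 10)(3 7 4)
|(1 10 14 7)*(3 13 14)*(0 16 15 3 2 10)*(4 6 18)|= 24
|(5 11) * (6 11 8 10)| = 5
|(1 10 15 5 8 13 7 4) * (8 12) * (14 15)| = 10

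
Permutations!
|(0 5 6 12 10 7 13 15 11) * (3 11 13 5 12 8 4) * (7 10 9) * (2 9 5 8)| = 22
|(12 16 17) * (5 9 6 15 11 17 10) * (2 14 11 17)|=24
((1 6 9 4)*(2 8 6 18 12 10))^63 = (18)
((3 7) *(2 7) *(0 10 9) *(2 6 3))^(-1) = ((0 10 9)(2 7)(3 6))^(-1) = (0 9 10)(2 7)(3 6)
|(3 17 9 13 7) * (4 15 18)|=15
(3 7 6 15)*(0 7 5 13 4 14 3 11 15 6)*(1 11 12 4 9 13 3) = (0 7)(1 11 15 12 4 14)(3 5)(9 13) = [7, 11, 2, 5, 14, 3, 6, 0, 8, 13, 10, 15, 4, 9, 1, 12]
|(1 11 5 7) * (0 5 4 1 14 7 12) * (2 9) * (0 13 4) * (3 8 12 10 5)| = 8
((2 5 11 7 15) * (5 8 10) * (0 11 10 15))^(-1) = ((0 11 7)(2 8 15)(5 10))^(-1) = (0 7 11)(2 15 8)(5 10)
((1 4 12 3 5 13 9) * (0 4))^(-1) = (0 1 9 13 5 3 12 4)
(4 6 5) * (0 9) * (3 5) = (0 9)(3 5 4 6) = [9, 1, 2, 5, 6, 4, 3, 7, 8, 0]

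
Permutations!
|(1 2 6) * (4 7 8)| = |(1 2 6)(4 7 8)| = 3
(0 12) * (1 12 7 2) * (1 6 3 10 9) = (0 7 2 6 3 10 9 1 12) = [7, 12, 6, 10, 4, 5, 3, 2, 8, 1, 9, 11, 0]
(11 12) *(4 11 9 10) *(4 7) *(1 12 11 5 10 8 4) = (1 12 9 8 4 5 10 7) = [0, 12, 2, 3, 5, 10, 6, 1, 4, 8, 7, 11, 9]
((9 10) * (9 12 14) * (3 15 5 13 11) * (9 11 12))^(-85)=((3 15 5 13 12 14 11)(9 10))^(-85)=(3 11 14 12 13 5 15)(9 10)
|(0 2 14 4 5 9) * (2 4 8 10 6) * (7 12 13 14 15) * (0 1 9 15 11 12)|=40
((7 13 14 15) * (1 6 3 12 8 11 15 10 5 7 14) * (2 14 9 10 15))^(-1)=(1 13 7 5 10 9 15 14 2 11 8 12 3 6)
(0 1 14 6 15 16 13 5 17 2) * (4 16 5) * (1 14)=(0 14 6 15 5 17 2)(4 16 13)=[14, 1, 0, 3, 16, 17, 15, 7, 8, 9, 10, 11, 12, 4, 6, 5, 13, 2]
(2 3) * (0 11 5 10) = (0 11 5 10)(2 3) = [11, 1, 3, 2, 4, 10, 6, 7, 8, 9, 0, 5]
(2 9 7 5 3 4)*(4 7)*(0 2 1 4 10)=(0 2 9 10)(1 4)(3 7 5)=[2, 4, 9, 7, 1, 3, 6, 5, 8, 10, 0]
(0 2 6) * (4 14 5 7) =[2, 1, 6, 3, 14, 7, 0, 4, 8, 9, 10, 11, 12, 13, 5] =(0 2 6)(4 14 5 7)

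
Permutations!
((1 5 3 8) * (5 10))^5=((1 10 5 3 8))^5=(10)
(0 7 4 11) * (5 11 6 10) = (0 7 4 6 10 5 11) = [7, 1, 2, 3, 6, 11, 10, 4, 8, 9, 5, 0]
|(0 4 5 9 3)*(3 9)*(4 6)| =|(9)(0 6 4 5 3)| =5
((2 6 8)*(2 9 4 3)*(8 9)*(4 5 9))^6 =((2 6 4 3)(5 9))^6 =(9)(2 4)(3 6)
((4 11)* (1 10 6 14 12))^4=(1 12 14 6 10)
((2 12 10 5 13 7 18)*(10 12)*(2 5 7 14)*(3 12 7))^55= ((2 10 3 12 7 18 5 13 14))^55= (2 10 3 12 7 18 5 13 14)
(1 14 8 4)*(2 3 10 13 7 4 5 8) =(1 14 2 3 10 13 7 4)(5 8) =[0, 14, 3, 10, 1, 8, 6, 4, 5, 9, 13, 11, 12, 7, 2]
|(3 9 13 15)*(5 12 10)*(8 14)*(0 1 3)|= 6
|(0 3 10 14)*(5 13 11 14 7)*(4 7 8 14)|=5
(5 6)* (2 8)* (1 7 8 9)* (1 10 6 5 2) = (1 7 8)(2 9 10 6) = [0, 7, 9, 3, 4, 5, 2, 8, 1, 10, 6]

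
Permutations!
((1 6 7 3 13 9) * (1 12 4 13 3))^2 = (1 7 6)(4 9)(12 13)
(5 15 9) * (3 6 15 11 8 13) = (3 6 15 9 5 11 8 13) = [0, 1, 2, 6, 4, 11, 15, 7, 13, 5, 10, 8, 12, 3, 14, 9]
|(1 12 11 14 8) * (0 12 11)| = |(0 12)(1 11 14 8)| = 4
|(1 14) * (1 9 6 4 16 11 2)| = 8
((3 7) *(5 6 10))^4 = (5 6 10)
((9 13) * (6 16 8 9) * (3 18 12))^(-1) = ((3 18 12)(6 16 8 9 13))^(-1) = (3 12 18)(6 13 9 8 16)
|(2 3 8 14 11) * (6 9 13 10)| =|(2 3 8 14 11)(6 9 13 10)| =20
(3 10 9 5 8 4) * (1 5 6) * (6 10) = (1 5 8 4 3 6)(9 10) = [0, 5, 2, 6, 3, 8, 1, 7, 4, 10, 9]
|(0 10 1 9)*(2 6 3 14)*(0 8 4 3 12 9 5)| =|(0 10 1 5)(2 6 12 9 8 4 3 14)| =8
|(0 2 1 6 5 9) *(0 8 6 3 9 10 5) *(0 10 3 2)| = 6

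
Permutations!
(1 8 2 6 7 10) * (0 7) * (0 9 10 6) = (0 7 6 9 10 1 8 2) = [7, 8, 0, 3, 4, 5, 9, 6, 2, 10, 1]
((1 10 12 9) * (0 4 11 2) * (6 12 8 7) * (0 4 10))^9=((0 10 8 7 6 12 9 1)(2 4 11))^9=(0 10 8 7 6 12 9 1)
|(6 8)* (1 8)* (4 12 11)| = |(1 8 6)(4 12 11)| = 3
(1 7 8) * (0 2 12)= [2, 7, 12, 3, 4, 5, 6, 8, 1, 9, 10, 11, 0]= (0 2 12)(1 7 8)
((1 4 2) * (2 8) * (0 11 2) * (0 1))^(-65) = ((0 11 2)(1 4 8))^(-65) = (0 11 2)(1 4 8)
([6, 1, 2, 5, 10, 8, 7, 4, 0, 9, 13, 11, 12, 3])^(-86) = [10, 1, 2, 6, 5, 7, 13, 3, 4, 9, 8, 11, 12, 0]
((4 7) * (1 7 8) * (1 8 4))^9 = ((8)(1 7))^9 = (8)(1 7)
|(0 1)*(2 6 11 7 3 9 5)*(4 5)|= |(0 1)(2 6 11 7 3 9 4 5)|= 8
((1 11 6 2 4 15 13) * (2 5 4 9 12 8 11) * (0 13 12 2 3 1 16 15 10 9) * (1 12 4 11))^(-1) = ((0 13 16 15 4 10 9 2)(1 3 12 8)(5 11 6))^(-1) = (0 2 9 10 4 15 16 13)(1 8 12 3)(5 6 11)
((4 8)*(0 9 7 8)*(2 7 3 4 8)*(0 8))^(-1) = ((0 9 3 4 8)(2 7))^(-1) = (0 8 4 3 9)(2 7)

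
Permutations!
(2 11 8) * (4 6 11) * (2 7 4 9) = [0, 1, 9, 3, 6, 5, 11, 4, 7, 2, 10, 8] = (2 9)(4 6 11 8 7)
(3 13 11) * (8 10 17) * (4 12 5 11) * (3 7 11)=(3 13 4 12 5)(7 11)(8 10 17)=[0, 1, 2, 13, 12, 3, 6, 11, 10, 9, 17, 7, 5, 4, 14, 15, 16, 8]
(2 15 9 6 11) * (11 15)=[0, 1, 11, 3, 4, 5, 15, 7, 8, 6, 10, 2, 12, 13, 14, 9]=(2 11)(6 15 9)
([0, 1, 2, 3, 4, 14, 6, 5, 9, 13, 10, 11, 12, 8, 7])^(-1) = (5 7 14)(8 13 9)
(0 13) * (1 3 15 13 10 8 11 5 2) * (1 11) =(0 10 8 1 3 15 13)(2 11 5) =[10, 3, 11, 15, 4, 2, 6, 7, 1, 9, 8, 5, 12, 0, 14, 13]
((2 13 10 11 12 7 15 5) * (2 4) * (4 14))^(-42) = ((2 13 10 11 12 7 15 5 14 4))^(-42) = (2 14 15 12 10)(4 5 7 11 13)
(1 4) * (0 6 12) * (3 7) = (0 6 12)(1 4)(3 7) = [6, 4, 2, 7, 1, 5, 12, 3, 8, 9, 10, 11, 0]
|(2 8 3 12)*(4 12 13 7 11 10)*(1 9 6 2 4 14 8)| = 28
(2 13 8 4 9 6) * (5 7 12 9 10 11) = (2 13 8 4 10 11 5 7 12 9 6) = [0, 1, 13, 3, 10, 7, 2, 12, 4, 6, 11, 5, 9, 8]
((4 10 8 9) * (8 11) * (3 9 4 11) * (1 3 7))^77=((1 3 9 11 8 4 10 7))^77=(1 4 9 7 8 3 10 11)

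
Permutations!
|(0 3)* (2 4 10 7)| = 4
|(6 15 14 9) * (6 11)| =|(6 15 14 9 11)| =5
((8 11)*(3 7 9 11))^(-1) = (3 8 11 9 7)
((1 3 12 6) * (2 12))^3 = ((1 3 2 12 6))^3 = (1 12 3 6 2)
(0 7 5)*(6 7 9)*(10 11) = (0 9 6 7 5)(10 11) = [9, 1, 2, 3, 4, 0, 7, 5, 8, 6, 11, 10]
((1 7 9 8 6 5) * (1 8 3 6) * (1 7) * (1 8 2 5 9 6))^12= ((1 8 7 6 9 3)(2 5))^12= (9)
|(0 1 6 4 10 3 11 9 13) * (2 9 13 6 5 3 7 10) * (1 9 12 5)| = |(0 9 6 4 2 12 5 3 11 13)(7 10)| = 10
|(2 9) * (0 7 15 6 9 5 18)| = 8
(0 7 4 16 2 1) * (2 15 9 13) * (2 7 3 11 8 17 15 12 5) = (0 3 11 8 17 15 9 13 7 4 16 12 5 2 1) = [3, 0, 1, 11, 16, 2, 6, 4, 17, 13, 10, 8, 5, 7, 14, 9, 12, 15]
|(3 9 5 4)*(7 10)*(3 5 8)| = 6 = |(3 9 8)(4 5)(7 10)|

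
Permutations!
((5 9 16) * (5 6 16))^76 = ((5 9)(6 16))^76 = (16)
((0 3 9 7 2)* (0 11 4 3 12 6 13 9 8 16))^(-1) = (0 16 8 3 4 11 2 7 9 13 6 12)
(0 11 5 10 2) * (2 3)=(0 11 5 10 3 2)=[11, 1, 0, 2, 4, 10, 6, 7, 8, 9, 3, 5]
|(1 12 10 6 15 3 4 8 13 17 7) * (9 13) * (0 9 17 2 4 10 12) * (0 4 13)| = |(0 9)(1 4 8 17 7)(2 13)(3 10 6 15)| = 20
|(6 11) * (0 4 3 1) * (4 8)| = |(0 8 4 3 1)(6 11)| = 10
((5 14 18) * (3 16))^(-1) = (3 16)(5 18 14)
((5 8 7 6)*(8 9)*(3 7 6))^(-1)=((3 7)(5 9 8 6))^(-1)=(3 7)(5 6 8 9)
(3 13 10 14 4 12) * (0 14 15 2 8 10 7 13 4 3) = (0 14 3 4 12)(2 8 10 15)(7 13) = [14, 1, 8, 4, 12, 5, 6, 13, 10, 9, 15, 11, 0, 7, 3, 2]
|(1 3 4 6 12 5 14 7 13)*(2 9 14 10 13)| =|(1 3 4 6 12 5 10 13)(2 9 14 7)| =8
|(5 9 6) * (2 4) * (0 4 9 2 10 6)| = |(0 4 10 6 5 2 9)| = 7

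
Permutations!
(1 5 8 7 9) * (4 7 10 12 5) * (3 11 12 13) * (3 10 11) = (1 4 7 9)(5 8 11 12)(10 13) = [0, 4, 2, 3, 7, 8, 6, 9, 11, 1, 13, 12, 5, 10]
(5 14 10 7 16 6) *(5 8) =[0, 1, 2, 3, 4, 14, 8, 16, 5, 9, 7, 11, 12, 13, 10, 15, 6] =(5 14 10 7 16 6 8)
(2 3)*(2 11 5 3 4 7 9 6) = (2 4 7 9 6)(3 11 5) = [0, 1, 4, 11, 7, 3, 2, 9, 8, 6, 10, 5]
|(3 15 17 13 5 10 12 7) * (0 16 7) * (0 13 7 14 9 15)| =8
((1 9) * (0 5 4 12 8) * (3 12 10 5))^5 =(0 3 12 8)(1 9)(4 5 10)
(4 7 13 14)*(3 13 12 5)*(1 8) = [0, 8, 2, 13, 7, 3, 6, 12, 1, 9, 10, 11, 5, 14, 4] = (1 8)(3 13 14 4 7 12 5)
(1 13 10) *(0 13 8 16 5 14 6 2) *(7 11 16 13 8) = [8, 7, 0, 3, 4, 14, 2, 11, 13, 9, 1, 16, 12, 10, 6, 15, 5] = (0 8 13 10 1 7 11 16 5 14 6 2)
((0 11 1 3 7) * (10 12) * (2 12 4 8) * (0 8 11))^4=(1 2 11 8 4 7 10 3 12)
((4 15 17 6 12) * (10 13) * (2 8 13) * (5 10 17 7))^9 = ((2 8 13 17 6 12 4 15 7 5 10))^9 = (2 5 15 12 17 8 10 7 4 6 13)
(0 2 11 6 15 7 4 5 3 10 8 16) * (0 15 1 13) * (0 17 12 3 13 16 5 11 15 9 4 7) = (0 2 15)(1 16 9 4 11 6)(3 10 8 5 13 17 12) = [2, 16, 15, 10, 11, 13, 1, 7, 5, 4, 8, 6, 3, 17, 14, 0, 9, 12]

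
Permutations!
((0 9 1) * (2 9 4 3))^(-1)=(0 1 9 2 3 4)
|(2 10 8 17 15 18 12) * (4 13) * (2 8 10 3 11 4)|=5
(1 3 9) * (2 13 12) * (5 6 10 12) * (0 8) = (0 8)(1 3 9)(2 13 5 6 10 12) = [8, 3, 13, 9, 4, 6, 10, 7, 0, 1, 12, 11, 2, 5]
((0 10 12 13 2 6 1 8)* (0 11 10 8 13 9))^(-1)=(0 9 12 10 11 8)(1 6 2 13)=((0 8 11 10 12 9)(1 13 2 6))^(-1)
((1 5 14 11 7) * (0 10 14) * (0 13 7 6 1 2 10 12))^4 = (1 2 6 7 11 13 14 5 10)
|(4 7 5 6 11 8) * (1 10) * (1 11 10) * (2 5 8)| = 15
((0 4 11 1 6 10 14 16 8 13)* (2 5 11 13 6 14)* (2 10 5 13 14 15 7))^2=(0 14 8 5 1 7 13 4 16 6 11 15 2)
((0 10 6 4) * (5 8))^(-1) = (0 4 6 10)(5 8)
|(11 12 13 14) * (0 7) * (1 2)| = 4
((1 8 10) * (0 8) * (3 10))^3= (0 10 8 1 3)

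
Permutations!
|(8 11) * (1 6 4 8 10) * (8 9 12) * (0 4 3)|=|(0 4 9 12 8 11 10 1 6 3)|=10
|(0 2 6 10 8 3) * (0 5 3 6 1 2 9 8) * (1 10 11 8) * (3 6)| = 5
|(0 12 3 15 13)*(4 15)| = 6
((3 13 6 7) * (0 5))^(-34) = (3 6)(7 13)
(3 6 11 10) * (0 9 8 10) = (0 9 8 10 3 6 11) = [9, 1, 2, 6, 4, 5, 11, 7, 10, 8, 3, 0]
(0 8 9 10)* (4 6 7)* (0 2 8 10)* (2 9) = (0 10 9)(2 8)(4 6 7) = [10, 1, 8, 3, 6, 5, 7, 4, 2, 0, 9]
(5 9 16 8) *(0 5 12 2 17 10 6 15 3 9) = [5, 1, 17, 9, 4, 0, 15, 7, 12, 16, 6, 11, 2, 13, 14, 3, 8, 10] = (0 5)(2 17 10 6 15 3 9 16 8 12)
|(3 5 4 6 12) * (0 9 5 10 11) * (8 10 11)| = 8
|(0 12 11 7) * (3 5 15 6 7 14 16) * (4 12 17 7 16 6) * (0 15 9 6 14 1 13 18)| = |(0 17 7 15 4 12 11 1 13 18)(3 5 9 6 16)| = 10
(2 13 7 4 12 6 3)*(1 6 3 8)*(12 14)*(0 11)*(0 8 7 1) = (0 11 8)(1 6 7 4 14 12 3 2 13) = [11, 6, 13, 2, 14, 5, 7, 4, 0, 9, 10, 8, 3, 1, 12]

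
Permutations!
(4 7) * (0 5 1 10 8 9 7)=(0 5 1 10 8 9 7 4)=[5, 10, 2, 3, 0, 1, 6, 4, 9, 7, 8]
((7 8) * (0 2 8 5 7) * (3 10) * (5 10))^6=((0 2 8)(3 5 7 10))^6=(3 7)(5 10)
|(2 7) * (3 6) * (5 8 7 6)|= 6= |(2 6 3 5 8 7)|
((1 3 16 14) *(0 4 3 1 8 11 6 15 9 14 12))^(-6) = ((0 4 3 16 12)(6 15 9 14 8 11))^(-6) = (0 12 16 3 4)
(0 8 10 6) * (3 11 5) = (0 8 10 6)(3 11 5) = [8, 1, 2, 11, 4, 3, 0, 7, 10, 9, 6, 5]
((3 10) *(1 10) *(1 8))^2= ((1 10 3 8))^2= (1 3)(8 10)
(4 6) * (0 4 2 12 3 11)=[4, 1, 12, 11, 6, 5, 2, 7, 8, 9, 10, 0, 3]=(0 4 6 2 12 3 11)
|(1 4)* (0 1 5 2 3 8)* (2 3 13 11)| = 6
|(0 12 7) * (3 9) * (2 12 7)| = 2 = |(0 7)(2 12)(3 9)|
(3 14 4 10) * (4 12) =(3 14 12 4 10) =[0, 1, 2, 14, 10, 5, 6, 7, 8, 9, 3, 11, 4, 13, 12]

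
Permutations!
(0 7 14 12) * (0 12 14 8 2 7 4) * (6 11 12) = (14)(0 4)(2 7 8)(6 11 12) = [4, 1, 7, 3, 0, 5, 11, 8, 2, 9, 10, 12, 6, 13, 14]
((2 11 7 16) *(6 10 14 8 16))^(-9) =(2 16 8 14 10 6 7 11)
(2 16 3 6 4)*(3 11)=(2 16 11 3 6 4)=[0, 1, 16, 6, 2, 5, 4, 7, 8, 9, 10, 3, 12, 13, 14, 15, 11]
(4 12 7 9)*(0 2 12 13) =(0 2 12 7 9 4 13) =[2, 1, 12, 3, 13, 5, 6, 9, 8, 4, 10, 11, 7, 0]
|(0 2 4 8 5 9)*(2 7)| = |(0 7 2 4 8 5 9)| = 7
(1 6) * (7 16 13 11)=[0, 6, 2, 3, 4, 5, 1, 16, 8, 9, 10, 7, 12, 11, 14, 15, 13]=(1 6)(7 16 13 11)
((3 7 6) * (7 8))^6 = ((3 8 7 6))^6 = (3 7)(6 8)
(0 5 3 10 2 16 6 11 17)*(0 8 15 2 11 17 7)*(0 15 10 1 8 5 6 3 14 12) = [6, 8, 16, 1, 4, 14, 17, 15, 10, 9, 11, 7, 0, 13, 12, 2, 3, 5] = (0 6 17 5 14 12)(1 8 10 11 7 15 2 16 3)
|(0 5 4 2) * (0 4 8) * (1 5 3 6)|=6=|(0 3 6 1 5 8)(2 4)|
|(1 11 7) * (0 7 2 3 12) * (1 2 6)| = |(0 7 2 3 12)(1 11 6)| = 15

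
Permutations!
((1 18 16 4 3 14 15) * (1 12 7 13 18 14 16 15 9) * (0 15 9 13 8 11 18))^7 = ((0 15 12 7 8 11 18 9 1 14 13)(3 16 4))^7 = (0 9 7 13 18 12 14 11 15 1 8)(3 16 4)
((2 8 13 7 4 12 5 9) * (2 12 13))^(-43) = ((2 8)(4 13 7)(5 9 12))^(-43) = (2 8)(4 7 13)(5 12 9)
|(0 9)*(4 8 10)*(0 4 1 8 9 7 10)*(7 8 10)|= 2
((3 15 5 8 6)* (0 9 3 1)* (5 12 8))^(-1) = ((0 9 3 15 12 8 6 1))^(-1) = (0 1 6 8 12 15 3 9)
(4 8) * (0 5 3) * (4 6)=(0 5 3)(4 8 6)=[5, 1, 2, 0, 8, 3, 4, 7, 6]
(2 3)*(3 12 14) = (2 12 14 3) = [0, 1, 12, 2, 4, 5, 6, 7, 8, 9, 10, 11, 14, 13, 3]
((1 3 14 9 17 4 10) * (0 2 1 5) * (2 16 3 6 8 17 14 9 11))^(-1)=(0 5 10 4 17 8 6 1 2 11 14 9 3 16)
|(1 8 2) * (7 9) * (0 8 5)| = |(0 8 2 1 5)(7 9)| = 10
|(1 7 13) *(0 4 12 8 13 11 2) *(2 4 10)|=21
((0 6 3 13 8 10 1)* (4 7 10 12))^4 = (0 8 10 3 4)(1 13 7 6 12)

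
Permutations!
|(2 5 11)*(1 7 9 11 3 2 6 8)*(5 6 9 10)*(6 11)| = |(1 7 10 5 3 2 11 9 6 8)| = 10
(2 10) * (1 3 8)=(1 3 8)(2 10)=[0, 3, 10, 8, 4, 5, 6, 7, 1, 9, 2]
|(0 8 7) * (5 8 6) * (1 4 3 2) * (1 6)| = 9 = |(0 1 4 3 2 6 5 8 7)|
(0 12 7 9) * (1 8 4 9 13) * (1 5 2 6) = (0 12 7 13 5 2 6 1 8 4 9) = [12, 8, 6, 3, 9, 2, 1, 13, 4, 0, 10, 11, 7, 5]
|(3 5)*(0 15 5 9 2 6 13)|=8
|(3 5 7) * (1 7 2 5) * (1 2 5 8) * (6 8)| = 6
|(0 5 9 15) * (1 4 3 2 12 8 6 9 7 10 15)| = |(0 5 7 10 15)(1 4 3 2 12 8 6 9)| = 40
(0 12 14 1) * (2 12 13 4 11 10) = [13, 0, 12, 3, 11, 5, 6, 7, 8, 9, 2, 10, 14, 4, 1] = (0 13 4 11 10 2 12 14 1)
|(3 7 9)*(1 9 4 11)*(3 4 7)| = |(1 9 4 11)| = 4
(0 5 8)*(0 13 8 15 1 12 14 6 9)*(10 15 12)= [5, 10, 2, 3, 4, 12, 9, 7, 13, 0, 15, 11, 14, 8, 6, 1]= (0 5 12 14 6 9)(1 10 15)(8 13)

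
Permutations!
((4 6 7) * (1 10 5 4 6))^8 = (10)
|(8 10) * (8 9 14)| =4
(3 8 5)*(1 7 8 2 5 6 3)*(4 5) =(1 7 8 6 3 2 4 5) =[0, 7, 4, 2, 5, 1, 3, 8, 6]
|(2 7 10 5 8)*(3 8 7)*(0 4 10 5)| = 6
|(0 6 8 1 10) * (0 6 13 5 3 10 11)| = 9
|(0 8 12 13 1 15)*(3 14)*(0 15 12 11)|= 6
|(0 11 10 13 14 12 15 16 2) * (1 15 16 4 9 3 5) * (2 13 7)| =60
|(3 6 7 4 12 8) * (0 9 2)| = |(0 9 2)(3 6 7 4 12 8)| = 6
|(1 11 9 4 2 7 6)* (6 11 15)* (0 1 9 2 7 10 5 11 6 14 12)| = |(0 1 15 14 12)(2 10 5 11)(4 7 6 9)| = 20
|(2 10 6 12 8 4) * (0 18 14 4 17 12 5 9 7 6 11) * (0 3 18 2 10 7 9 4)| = |(0 2 7 6 5 4 10 11 3 18 14)(8 17 12)| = 33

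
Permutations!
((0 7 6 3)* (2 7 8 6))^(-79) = (0 8 6 3)(2 7)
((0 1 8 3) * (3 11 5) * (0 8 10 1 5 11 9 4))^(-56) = ((11)(0 5 3 8 9 4)(1 10))^(-56) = (11)(0 9 3)(4 8 5)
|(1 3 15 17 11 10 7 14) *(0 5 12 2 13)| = 40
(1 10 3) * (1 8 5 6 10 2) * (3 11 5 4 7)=(1 2)(3 8 4 7)(5 6 10 11)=[0, 2, 1, 8, 7, 6, 10, 3, 4, 9, 11, 5]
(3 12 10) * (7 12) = (3 7 12 10) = [0, 1, 2, 7, 4, 5, 6, 12, 8, 9, 3, 11, 10]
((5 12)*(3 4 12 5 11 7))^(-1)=(3 7 11 12 4)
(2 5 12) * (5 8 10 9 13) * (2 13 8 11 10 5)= (2 11 10 9 8 5 12 13)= [0, 1, 11, 3, 4, 12, 6, 7, 5, 8, 9, 10, 13, 2]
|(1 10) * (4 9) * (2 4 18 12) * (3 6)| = |(1 10)(2 4 9 18 12)(3 6)| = 10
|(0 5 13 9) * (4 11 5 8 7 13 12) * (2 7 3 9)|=12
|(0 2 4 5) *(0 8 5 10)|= |(0 2 4 10)(5 8)|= 4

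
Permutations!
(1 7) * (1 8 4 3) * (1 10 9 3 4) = [0, 7, 2, 10, 4, 5, 6, 8, 1, 3, 9] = (1 7 8)(3 10 9)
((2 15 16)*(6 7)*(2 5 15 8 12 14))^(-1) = ((2 8 12 14)(5 15 16)(6 7))^(-1) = (2 14 12 8)(5 16 15)(6 7)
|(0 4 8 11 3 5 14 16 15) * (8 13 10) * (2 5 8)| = |(0 4 13 10 2 5 14 16 15)(3 8 11)| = 9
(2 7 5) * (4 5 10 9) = (2 7 10 9 4 5) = [0, 1, 7, 3, 5, 2, 6, 10, 8, 4, 9]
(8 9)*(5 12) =(5 12)(8 9) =[0, 1, 2, 3, 4, 12, 6, 7, 9, 8, 10, 11, 5]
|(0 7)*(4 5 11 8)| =4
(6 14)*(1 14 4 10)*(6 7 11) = (1 14 7 11 6 4 10) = [0, 14, 2, 3, 10, 5, 4, 11, 8, 9, 1, 6, 12, 13, 7]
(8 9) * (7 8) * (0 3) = (0 3)(7 8 9) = [3, 1, 2, 0, 4, 5, 6, 8, 9, 7]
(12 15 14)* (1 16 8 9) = (1 16 8 9)(12 15 14) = [0, 16, 2, 3, 4, 5, 6, 7, 9, 1, 10, 11, 15, 13, 12, 14, 8]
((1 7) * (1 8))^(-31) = ((1 7 8))^(-31) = (1 8 7)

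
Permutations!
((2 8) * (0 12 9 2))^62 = ((0 12 9 2 8))^62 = (0 9 8 12 2)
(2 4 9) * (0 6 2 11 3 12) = [6, 1, 4, 12, 9, 5, 2, 7, 8, 11, 10, 3, 0] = (0 6 2 4 9 11 3 12)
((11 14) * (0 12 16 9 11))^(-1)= (0 14 11 9 16 12)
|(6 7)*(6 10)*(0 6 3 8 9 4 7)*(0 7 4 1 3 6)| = 12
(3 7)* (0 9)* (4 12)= (0 9)(3 7)(4 12)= [9, 1, 2, 7, 12, 5, 6, 3, 8, 0, 10, 11, 4]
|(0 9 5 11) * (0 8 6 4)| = |(0 9 5 11 8 6 4)| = 7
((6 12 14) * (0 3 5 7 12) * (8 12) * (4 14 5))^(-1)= (0 6 14 4 3)(5 12 8 7)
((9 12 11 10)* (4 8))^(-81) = (4 8)(9 10 11 12) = ((4 8)(9 12 11 10))^(-81)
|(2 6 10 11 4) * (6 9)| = 6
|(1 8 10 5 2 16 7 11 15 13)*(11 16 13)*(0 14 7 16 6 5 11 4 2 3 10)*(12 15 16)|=|(0 14 7 6 5 3 10 11 16 12 15 4 2 13 1 8)|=16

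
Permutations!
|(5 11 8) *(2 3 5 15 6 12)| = |(2 3 5 11 8 15 6 12)| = 8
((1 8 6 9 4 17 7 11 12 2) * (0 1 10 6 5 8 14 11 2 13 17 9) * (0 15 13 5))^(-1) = (0 8 5 12 11 14 1)(2 7 17 13 15 6 10)(4 9)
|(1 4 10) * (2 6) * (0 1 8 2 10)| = |(0 1 4)(2 6 10 8)| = 12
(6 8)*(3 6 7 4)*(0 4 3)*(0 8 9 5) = (0 4 8 7 3 6 9 5) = [4, 1, 2, 6, 8, 0, 9, 3, 7, 5]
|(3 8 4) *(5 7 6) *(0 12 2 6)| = 6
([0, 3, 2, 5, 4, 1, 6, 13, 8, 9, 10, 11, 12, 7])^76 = [0, 3, 2, 5, 4, 1, 6, 7, 8, 9, 10, 11, 12, 13]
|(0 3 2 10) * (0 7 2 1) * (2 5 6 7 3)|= |(0 2 10 3 1)(5 6 7)|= 15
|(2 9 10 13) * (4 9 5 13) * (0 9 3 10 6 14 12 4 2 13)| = |(0 9 6 14 12 4 3 10 2 5)| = 10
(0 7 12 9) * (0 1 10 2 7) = [0, 10, 7, 3, 4, 5, 6, 12, 8, 1, 2, 11, 9] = (1 10 2 7 12 9)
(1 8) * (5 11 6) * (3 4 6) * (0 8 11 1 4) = (0 8 4 6 5 1 11 3) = [8, 11, 2, 0, 6, 1, 5, 7, 4, 9, 10, 3]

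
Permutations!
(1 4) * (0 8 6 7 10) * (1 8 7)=(0 7 10)(1 4 8 6)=[7, 4, 2, 3, 8, 5, 1, 10, 6, 9, 0]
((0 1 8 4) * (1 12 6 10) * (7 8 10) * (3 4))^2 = (0 6 8 4 12 7 3)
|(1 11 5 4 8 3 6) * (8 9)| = 8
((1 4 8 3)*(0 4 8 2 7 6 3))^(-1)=(0 8 1 3 6 7 2 4)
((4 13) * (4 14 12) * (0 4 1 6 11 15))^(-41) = (0 12 15 14 11 13 6 4 1)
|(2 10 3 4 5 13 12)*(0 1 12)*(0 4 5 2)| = |(0 1 12)(2 10 3 5 13 4)| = 6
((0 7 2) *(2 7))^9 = ((7)(0 2))^9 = (7)(0 2)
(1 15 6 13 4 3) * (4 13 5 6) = (1 15 4 3)(5 6) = [0, 15, 2, 1, 3, 6, 5, 7, 8, 9, 10, 11, 12, 13, 14, 4]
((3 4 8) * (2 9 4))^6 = ((2 9 4 8 3))^6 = (2 9 4 8 3)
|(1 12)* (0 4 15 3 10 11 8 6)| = 8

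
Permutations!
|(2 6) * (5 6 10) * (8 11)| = 4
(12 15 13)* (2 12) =(2 12 15 13) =[0, 1, 12, 3, 4, 5, 6, 7, 8, 9, 10, 11, 15, 2, 14, 13]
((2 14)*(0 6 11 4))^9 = (0 6 11 4)(2 14)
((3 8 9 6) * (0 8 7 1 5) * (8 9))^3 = (0 3 5 6 1 9 7)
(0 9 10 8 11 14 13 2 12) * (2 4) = (0 9 10 8 11 14 13 4 2 12) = [9, 1, 12, 3, 2, 5, 6, 7, 11, 10, 8, 14, 0, 4, 13]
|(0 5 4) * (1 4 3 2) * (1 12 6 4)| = |(0 5 3 2 12 6 4)| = 7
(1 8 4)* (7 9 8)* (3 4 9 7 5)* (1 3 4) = (1 5 4 3)(8 9) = [0, 5, 2, 1, 3, 4, 6, 7, 9, 8]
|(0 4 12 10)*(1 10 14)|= |(0 4 12 14 1 10)|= 6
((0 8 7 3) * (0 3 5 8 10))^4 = (10)(5 8 7)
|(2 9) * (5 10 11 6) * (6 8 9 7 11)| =15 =|(2 7 11 8 9)(5 10 6)|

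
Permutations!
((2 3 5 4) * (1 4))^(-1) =((1 4 2 3 5))^(-1) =(1 5 3 2 4)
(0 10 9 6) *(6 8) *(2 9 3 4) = (0 10 3 4 2 9 8 6) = [10, 1, 9, 4, 2, 5, 0, 7, 6, 8, 3]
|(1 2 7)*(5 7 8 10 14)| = 7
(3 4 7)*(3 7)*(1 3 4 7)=[0, 3, 2, 7, 4, 5, 6, 1]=(1 3 7)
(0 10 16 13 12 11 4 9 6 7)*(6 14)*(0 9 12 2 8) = (0 10 16 13 2 8)(4 12 11)(6 7 9 14) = [10, 1, 8, 3, 12, 5, 7, 9, 0, 14, 16, 4, 11, 2, 6, 15, 13]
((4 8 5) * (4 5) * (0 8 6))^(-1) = (0 6 4 8)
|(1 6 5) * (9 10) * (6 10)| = 5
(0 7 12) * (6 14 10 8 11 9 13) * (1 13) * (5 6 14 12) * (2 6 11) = (0 7 5 11 9 1 13 14 10 8 2 6 12) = [7, 13, 6, 3, 4, 11, 12, 5, 2, 1, 8, 9, 0, 14, 10]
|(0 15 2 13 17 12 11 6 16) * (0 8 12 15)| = |(2 13 17 15)(6 16 8 12 11)| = 20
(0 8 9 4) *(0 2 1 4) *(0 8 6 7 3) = [6, 4, 1, 0, 2, 5, 7, 3, 9, 8] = (0 6 7 3)(1 4 2)(8 9)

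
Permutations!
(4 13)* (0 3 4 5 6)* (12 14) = [3, 1, 2, 4, 13, 6, 0, 7, 8, 9, 10, 11, 14, 5, 12] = (0 3 4 13 5 6)(12 14)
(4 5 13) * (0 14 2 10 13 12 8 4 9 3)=(0 14 2 10 13 9 3)(4 5 12 8)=[14, 1, 10, 0, 5, 12, 6, 7, 4, 3, 13, 11, 8, 9, 2]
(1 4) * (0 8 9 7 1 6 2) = [8, 4, 0, 3, 6, 5, 2, 1, 9, 7] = (0 8 9 7 1 4 6 2)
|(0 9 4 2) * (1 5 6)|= 12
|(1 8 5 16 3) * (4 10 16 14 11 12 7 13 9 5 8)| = 35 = |(1 4 10 16 3)(5 14 11 12 7 13 9)|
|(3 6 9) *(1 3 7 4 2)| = |(1 3 6 9 7 4 2)| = 7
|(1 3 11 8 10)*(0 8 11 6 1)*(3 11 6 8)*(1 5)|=|(0 3 8 10)(1 11 6 5)|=4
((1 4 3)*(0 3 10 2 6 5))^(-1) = (0 5 6 2 10 4 1 3)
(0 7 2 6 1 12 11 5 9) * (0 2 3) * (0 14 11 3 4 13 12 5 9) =(0 7 4 13 12 3 14 11 9 2 6 1 5) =[7, 5, 6, 14, 13, 0, 1, 4, 8, 2, 10, 9, 3, 12, 11]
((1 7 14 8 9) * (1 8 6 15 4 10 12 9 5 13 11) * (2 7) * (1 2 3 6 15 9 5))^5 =((1 3 6 9 8)(2 7 14 15 4 10 12 5 13 11))^5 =(2 10)(4 11)(5 14)(7 12)(13 15)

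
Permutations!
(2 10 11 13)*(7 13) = [0, 1, 10, 3, 4, 5, 6, 13, 8, 9, 11, 7, 12, 2] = (2 10 11 7 13)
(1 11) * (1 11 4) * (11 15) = (1 4)(11 15) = [0, 4, 2, 3, 1, 5, 6, 7, 8, 9, 10, 15, 12, 13, 14, 11]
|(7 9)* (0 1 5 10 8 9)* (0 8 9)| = 7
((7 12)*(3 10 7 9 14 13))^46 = ((3 10 7 12 9 14 13))^46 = (3 9 10 14 7 13 12)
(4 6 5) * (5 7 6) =(4 5)(6 7) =[0, 1, 2, 3, 5, 4, 7, 6]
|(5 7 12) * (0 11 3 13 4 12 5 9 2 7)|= |(0 11 3 13 4 12 9 2 7 5)|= 10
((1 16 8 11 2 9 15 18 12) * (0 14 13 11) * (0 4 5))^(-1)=((0 14 13 11 2 9 15 18 12 1 16 8 4 5))^(-1)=(0 5 4 8 16 1 12 18 15 9 2 11 13 14)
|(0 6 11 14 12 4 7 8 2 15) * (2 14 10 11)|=20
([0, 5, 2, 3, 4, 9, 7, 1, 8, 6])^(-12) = [0, 6, 2, 3, 4, 7, 5, 9, 8, 1]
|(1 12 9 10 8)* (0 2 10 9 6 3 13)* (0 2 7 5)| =24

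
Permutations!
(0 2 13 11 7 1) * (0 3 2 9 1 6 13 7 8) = [9, 3, 7, 2, 4, 5, 13, 6, 0, 1, 10, 8, 12, 11] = (0 9 1 3 2 7 6 13 11 8)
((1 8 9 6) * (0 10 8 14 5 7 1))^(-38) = ((0 10 8 9 6)(1 14 5 7))^(-38) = (0 8 6 10 9)(1 5)(7 14)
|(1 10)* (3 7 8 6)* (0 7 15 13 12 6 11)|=|(0 7 8 11)(1 10)(3 15 13 12 6)|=20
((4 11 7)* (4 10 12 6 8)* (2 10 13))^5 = ((2 10 12 6 8 4 11 7 13))^5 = (2 4 10 11 12 7 6 13 8)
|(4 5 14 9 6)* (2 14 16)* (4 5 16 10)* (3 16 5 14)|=3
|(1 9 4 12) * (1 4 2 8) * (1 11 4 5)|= |(1 9 2 8 11 4 12 5)|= 8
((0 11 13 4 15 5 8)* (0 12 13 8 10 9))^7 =(0 5 13 11 10 4 8 9 15 12) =((0 11 8 12 13 4 15 5 10 9))^7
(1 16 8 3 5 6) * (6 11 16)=(1 6)(3 5 11 16 8)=[0, 6, 2, 5, 4, 11, 1, 7, 3, 9, 10, 16, 12, 13, 14, 15, 8]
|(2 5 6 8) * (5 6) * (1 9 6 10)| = 6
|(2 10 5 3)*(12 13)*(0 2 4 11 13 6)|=|(0 2 10 5 3 4 11 13 12 6)|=10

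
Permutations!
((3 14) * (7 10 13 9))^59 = ((3 14)(7 10 13 9))^59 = (3 14)(7 9 13 10)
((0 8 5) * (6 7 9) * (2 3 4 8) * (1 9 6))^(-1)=((0 2 3 4 8 5)(1 9)(6 7))^(-1)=(0 5 8 4 3 2)(1 9)(6 7)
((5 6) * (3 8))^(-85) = ((3 8)(5 6))^(-85) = (3 8)(5 6)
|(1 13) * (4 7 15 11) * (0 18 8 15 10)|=8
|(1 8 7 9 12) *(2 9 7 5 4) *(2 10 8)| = |(1 2 9 12)(4 10 8 5)| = 4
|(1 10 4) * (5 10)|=|(1 5 10 4)|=4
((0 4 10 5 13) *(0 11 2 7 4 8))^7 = (13)(0 8)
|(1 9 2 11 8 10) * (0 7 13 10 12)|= 10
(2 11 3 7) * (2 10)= (2 11 3 7 10)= [0, 1, 11, 7, 4, 5, 6, 10, 8, 9, 2, 3]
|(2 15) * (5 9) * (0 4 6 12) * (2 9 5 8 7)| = 20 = |(0 4 6 12)(2 15 9 8 7)|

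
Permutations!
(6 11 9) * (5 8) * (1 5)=(1 5 8)(6 11 9)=[0, 5, 2, 3, 4, 8, 11, 7, 1, 6, 10, 9]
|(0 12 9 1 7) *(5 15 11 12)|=8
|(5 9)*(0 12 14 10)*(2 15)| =|(0 12 14 10)(2 15)(5 9)| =4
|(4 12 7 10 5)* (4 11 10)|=3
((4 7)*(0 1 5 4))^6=(0 1 5 4 7)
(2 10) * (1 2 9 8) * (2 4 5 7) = [0, 4, 10, 3, 5, 7, 6, 2, 1, 8, 9] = (1 4 5 7 2 10 9 8)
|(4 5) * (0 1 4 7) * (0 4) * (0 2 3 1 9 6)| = 3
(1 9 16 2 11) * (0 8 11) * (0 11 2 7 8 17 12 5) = (0 17 12 5)(1 9 16 7 8 2 11) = [17, 9, 11, 3, 4, 0, 6, 8, 2, 16, 10, 1, 5, 13, 14, 15, 7, 12]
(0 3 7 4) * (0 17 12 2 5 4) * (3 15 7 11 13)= (0 15 7)(2 5 4 17 12)(3 11 13)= [15, 1, 5, 11, 17, 4, 6, 0, 8, 9, 10, 13, 2, 3, 14, 7, 16, 12]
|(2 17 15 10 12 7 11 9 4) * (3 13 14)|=9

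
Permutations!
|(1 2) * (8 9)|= 2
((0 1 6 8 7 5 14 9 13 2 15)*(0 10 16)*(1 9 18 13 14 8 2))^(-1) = ((0 9 14 18 13 1 6 2 15 10 16)(5 8 7))^(-1) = (0 16 10 15 2 6 1 13 18 14 9)(5 7 8)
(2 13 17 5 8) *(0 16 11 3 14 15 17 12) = (0 16 11 3 14 15 17 5 8 2 13 12) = [16, 1, 13, 14, 4, 8, 6, 7, 2, 9, 10, 3, 0, 12, 15, 17, 11, 5]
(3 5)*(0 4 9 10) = [4, 1, 2, 5, 9, 3, 6, 7, 8, 10, 0] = (0 4 9 10)(3 5)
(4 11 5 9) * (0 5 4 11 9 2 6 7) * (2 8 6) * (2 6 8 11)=(0 5 11 4 9 2 6 7)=[5, 1, 6, 3, 9, 11, 7, 0, 8, 2, 10, 4]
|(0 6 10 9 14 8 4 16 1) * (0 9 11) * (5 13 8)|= |(0 6 10 11)(1 9 14 5 13 8 4 16)|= 8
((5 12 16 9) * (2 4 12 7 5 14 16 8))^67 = ((2 4 12 8)(5 7)(9 14 16))^67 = (2 8 12 4)(5 7)(9 14 16)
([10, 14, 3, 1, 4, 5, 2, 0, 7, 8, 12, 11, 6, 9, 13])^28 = (0 2 13)(1 8 12)(3 9 10)(6 14 7)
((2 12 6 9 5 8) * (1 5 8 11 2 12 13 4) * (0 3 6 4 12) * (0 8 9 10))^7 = (13)(0 10 6 3)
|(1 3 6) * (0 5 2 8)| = |(0 5 2 8)(1 3 6)| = 12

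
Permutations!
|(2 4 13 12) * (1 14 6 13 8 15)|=|(1 14 6 13 12 2 4 8 15)|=9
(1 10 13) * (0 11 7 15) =[11, 10, 2, 3, 4, 5, 6, 15, 8, 9, 13, 7, 12, 1, 14, 0] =(0 11 7 15)(1 10 13)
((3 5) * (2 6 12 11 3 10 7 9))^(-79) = (2 12 3 10 9 6 11 5 7) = ((2 6 12 11 3 5 10 7 9))^(-79)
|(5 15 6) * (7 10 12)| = 3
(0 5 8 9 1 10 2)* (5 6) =(0 6 5 8 9 1 10 2) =[6, 10, 0, 3, 4, 8, 5, 7, 9, 1, 2]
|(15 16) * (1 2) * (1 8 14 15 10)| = |(1 2 8 14 15 16 10)| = 7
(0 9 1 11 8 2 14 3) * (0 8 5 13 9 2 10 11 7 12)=(0 2 14 3 8 10 11 5 13 9 1 7 12)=[2, 7, 14, 8, 4, 13, 6, 12, 10, 1, 11, 5, 0, 9, 3]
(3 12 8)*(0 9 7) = [9, 1, 2, 12, 4, 5, 6, 0, 3, 7, 10, 11, 8] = (0 9 7)(3 12 8)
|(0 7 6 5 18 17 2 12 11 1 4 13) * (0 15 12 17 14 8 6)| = 30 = |(0 7)(1 4 13 15 12 11)(2 17)(5 18 14 8 6)|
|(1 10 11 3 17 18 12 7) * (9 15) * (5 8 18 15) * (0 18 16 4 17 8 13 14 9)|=|(0 18 12 7 1 10 11 3 8 16 4 17 15)(5 13 14 9)|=52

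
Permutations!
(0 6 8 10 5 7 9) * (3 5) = (0 6 8 10 3 5 7 9) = [6, 1, 2, 5, 4, 7, 8, 9, 10, 0, 3]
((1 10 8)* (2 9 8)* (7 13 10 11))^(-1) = ((1 11 7 13 10 2 9 8))^(-1) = (1 8 9 2 10 13 7 11)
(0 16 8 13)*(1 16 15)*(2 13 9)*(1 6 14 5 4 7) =(0 15 6 14 5 4 7 1 16 8 9 2 13) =[15, 16, 13, 3, 7, 4, 14, 1, 9, 2, 10, 11, 12, 0, 5, 6, 8]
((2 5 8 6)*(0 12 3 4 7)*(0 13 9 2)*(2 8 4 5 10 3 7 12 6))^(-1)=(0 6)(2 8 9 13 7 12 4 5 3 10)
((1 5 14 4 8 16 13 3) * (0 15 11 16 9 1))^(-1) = (0 3 13 16 11 15)(1 9 8 4 14 5) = ((0 15 11 16 13 3)(1 5 14 4 8 9))^(-1)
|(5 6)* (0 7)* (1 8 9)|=6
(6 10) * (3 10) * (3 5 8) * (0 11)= (0 11)(3 10 6 5 8)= [11, 1, 2, 10, 4, 8, 5, 7, 3, 9, 6, 0]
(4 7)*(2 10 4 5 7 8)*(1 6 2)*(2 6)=[0, 2, 10, 3, 8, 7, 6, 5, 1, 9, 4]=(1 2 10 4 8)(5 7)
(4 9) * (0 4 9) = (9)(0 4) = [4, 1, 2, 3, 0, 5, 6, 7, 8, 9]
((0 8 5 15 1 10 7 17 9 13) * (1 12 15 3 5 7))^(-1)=((0 8 7 17 9 13)(1 10)(3 5)(12 15))^(-1)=(0 13 9 17 7 8)(1 10)(3 5)(12 15)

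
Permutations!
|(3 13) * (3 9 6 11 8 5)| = |(3 13 9 6 11 8 5)| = 7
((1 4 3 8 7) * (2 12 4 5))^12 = ((1 5 2 12 4 3 8 7))^12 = (1 4)(2 8)(3 5)(7 12)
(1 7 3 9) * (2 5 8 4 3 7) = (1 2 5 8 4 3 9) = [0, 2, 5, 9, 3, 8, 6, 7, 4, 1]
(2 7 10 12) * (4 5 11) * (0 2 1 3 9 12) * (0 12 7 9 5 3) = (0 2 9 7 10 12 1)(3 5 11 4) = [2, 0, 9, 5, 3, 11, 6, 10, 8, 7, 12, 4, 1]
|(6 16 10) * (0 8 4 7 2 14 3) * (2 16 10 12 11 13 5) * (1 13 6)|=15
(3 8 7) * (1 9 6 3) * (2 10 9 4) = (1 4 2 10 9 6 3 8 7) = [0, 4, 10, 8, 2, 5, 3, 1, 7, 6, 9]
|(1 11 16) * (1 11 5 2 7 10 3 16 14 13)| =|(1 5 2 7 10 3 16 11 14 13)| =10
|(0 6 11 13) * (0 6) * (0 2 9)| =3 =|(0 2 9)(6 11 13)|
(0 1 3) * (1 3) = (0 3) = [3, 1, 2, 0]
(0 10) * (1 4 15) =(0 10)(1 4 15) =[10, 4, 2, 3, 15, 5, 6, 7, 8, 9, 0, 11, 12, 13, 14, 1]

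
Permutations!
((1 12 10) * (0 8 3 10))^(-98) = (0 1 3)(8 12 10)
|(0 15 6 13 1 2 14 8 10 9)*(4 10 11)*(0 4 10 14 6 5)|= 12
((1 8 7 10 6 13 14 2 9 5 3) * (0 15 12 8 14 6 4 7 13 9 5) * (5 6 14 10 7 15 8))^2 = ((0 8 13 14 2 6 9)(1 10 4 15 12 5 3))^2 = (0 13 2 9 8 14 6)(1 4 12 3 10 15 5)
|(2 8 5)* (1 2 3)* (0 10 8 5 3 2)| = |(0 10 8 3 1)(2 5)| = 10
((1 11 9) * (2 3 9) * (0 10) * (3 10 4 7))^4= (0 9 10 3 2 7 11 4 1)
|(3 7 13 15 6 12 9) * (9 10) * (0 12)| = |(0 12 10 9 3 7 13 15 6)| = 9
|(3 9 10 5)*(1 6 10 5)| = 3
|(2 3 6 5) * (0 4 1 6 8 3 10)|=|(0 4 1 6 5 2 10)(3 8)|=14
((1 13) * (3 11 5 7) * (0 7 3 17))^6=(17)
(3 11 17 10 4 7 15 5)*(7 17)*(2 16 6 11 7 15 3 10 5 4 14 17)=[0, 1, 16, 7, 2, 10, 11, 3, 8, 9, 14, 15, 12, 13, 17, 4, 6, 5]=(2 16 6 11 15 4)(3 7)(5 10 14 17)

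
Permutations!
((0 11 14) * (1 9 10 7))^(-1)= (0 14 11)(1 7 10 9)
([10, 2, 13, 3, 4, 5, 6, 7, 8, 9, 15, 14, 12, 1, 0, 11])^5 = [0, 13, 1, 3, 4, 5, 6, 7, 8, 9, 10, 11, 12, 2, 14, 15]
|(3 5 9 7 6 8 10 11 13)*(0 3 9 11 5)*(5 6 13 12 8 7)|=18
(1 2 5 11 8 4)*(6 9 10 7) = (1 2 5 11 8 4)(6 9 10 7) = [0, 2, 5, 3, 1, 11, 9, 6, 4, 10, 7, 8]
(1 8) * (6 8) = (1 6 8) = [0, 6, 2, 3, 4, 5, 8, 7, 1]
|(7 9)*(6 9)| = 3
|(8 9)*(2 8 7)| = 4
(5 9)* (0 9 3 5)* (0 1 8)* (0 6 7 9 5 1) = (0 5 3 1 8 6 7 9) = [5, 8, 2, 1, 4, 3, 7, 9, 6, 0]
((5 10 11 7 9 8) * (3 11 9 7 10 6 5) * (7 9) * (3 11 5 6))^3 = ((3 5)(7 9 8 11 10))^3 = (3 5)(7 11 9 10 8)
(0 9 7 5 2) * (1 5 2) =(0 9 7 2)(1 5) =[9, 5, 0, 3, 4, 1, 6, 2, 8, 7]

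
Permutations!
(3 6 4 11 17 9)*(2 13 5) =(2 13 5)(3 6 4 11 17 9) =[0, 1, 13, 6, 11, 2, 4, 7, 8, 3, 10, 17, 12, 5, 14, 15, 16, 9]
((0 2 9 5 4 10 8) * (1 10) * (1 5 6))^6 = (0 8 10 1 6 9 2)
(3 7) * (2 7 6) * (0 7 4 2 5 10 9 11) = (0 7 3 6 5 10 9 11)(2 4) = [7, 1, 4, 6, 2, 10, 5, 3, 8, 11, 9, 0]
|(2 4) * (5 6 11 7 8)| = 10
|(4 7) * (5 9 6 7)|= 5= |(4 5 9 6 7)|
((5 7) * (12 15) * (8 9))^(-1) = (5 7)(8 9)(12 15)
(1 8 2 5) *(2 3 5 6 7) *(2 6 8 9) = (1 9 2 8 3 5)(6 7) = [0, 9, 8, 5, 4, 1, 7, 6, 3, 2]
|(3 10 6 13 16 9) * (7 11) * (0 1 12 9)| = |(0 1 12 9 3 10 6 13 16)(7 11)| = 18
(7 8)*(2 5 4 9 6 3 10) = (2 5 4 9 6 3 10)(7 8) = [0, 1, 5, 10, 9, 4, 3, 8, 7, 6, 2]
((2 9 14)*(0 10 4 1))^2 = ((0 10 4 1)(2 9 14))^2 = (0 4)(1 10)(2 14 9)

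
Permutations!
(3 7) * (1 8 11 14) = [0, 8, 2, 7, 4, 5, 6, 3, 11, 9, 10, 14, 12, 13, 1] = (1 8 11 14)(3 7)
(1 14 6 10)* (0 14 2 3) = (0 14 6 10 1 2 3) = [14, 2, 3, 0, 4, 5, 10, 7, 8, 9, 1, 11, 12, 13, 6]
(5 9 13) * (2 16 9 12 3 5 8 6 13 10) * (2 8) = (2 16 9 10 8 6 13)(3 5 12) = [0, 1, 16, 5, 4, 12, 13, 7, 6, 10, 8, 11, 3, 2, 14, 15, 9]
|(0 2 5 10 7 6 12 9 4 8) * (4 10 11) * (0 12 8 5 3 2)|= |(2 3)(4 5 11)(6 8 12 9 10 7)|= 6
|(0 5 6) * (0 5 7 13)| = 6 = |(0 7 13)(5 6)|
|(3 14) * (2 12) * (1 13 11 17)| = |(1 13 11 17)(2 12)(3 14)| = 4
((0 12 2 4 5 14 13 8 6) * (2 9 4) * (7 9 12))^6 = (0 13 4)(5 7 8)(6 14 9)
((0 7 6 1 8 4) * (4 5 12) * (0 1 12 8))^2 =(0 6 4)(1 7 12)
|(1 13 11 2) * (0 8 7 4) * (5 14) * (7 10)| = 20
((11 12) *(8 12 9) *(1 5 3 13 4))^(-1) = (1 4 13 3 5)(8 9 11 12)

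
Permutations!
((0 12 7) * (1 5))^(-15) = ((0 12 7)(1 5))^(-15) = (12)(1 5)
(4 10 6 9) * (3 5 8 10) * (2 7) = (2 7)(3 5 8 10 6 9 4) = [0, 1, 7, 5, 3, 8, 9, 2, 10, 4, 6]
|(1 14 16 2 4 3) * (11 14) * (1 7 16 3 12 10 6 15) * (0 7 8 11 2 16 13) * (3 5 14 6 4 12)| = 30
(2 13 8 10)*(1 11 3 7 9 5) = (1 11 3 7 9 5)(2 13 8 10) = [0, 11, 13, 7, 4, 1, 6, 9, 10, 5, 2, 3, 12, 8]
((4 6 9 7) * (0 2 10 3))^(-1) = (0 3 10 2)(4 7 9 6)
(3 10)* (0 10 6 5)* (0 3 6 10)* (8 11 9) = (3 10 6 5)(8 11 9) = [0, 1, 2, 10, 4, 3, 5, 7, 11, 8, 6, 9]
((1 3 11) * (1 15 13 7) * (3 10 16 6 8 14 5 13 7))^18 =(1 5)(3 16)(6 11)(7 14)(8 15)(10 13)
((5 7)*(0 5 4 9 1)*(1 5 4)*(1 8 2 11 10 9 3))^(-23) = (0 4 3 1)(2 7 9 11 8 5 10)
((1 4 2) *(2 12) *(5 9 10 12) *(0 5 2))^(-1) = (0 12 10 9 5)(1 2 4)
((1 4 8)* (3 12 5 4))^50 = (1 12 4)(3 5 8) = ((1 3 12 5 4 8))^50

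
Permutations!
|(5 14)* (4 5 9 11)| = |(4 5 14 9 11)| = 5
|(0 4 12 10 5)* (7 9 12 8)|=8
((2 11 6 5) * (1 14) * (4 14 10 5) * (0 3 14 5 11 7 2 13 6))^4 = ((0 3 14 1 10 11)(2 7)(4 5 13 6))^4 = (0 10 14)(1 3 11)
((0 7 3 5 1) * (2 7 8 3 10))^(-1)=(0 1 5 3 8)(2 10 7)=((0 8 3 5 1)(2 7 10))^(-1)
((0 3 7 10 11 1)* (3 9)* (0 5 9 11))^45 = ((0 11 1 5 9 3 7 10))^45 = (0 3 1 10 9 11 7 5)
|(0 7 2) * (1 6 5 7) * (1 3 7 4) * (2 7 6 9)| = 8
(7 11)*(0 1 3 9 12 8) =(0 1 3 9 12 8)(7 11) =[1, 3, 2, 9, 4, 5, 6, 11, 0, 12, 10, 7, 8]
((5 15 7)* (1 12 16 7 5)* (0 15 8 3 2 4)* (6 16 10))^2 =(0 5 3 4 15 8 2)(1 10 16)(6 7 12)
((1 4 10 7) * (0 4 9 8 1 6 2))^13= (0 4 10 7 6 2)(1 9 8)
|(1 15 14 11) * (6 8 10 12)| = 4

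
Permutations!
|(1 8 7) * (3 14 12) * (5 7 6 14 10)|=9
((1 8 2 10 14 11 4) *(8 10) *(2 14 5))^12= (1 8)(2 4)(5 11)(10 14)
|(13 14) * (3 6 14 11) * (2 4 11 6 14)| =7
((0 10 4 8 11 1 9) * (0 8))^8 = ((0 10 4)(1 9 8 11))^8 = (11)(0 4 10)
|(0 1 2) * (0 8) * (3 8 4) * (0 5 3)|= |(0 1 2 4)(3 8 5)|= 12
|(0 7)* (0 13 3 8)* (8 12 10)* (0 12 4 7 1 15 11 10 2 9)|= |(0 1 15 11 10 8 12 2 9)(3 4 7 13)|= 36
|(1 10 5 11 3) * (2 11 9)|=7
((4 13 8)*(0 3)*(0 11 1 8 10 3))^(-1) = (1 11 3 10 13 4 8)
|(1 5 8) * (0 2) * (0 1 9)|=|(0 2 1 5 8 9)|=6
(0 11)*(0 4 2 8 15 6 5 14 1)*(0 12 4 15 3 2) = [11, 12, 8, 2, 0, 14, 5, 7, 3, 9, 10, 15, 4, 13, 1, 6] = (0 11 15 6 5 14 1 12 4)(2 8 3)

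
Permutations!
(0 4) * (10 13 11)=(0 4)(10 13 11)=[4, 1, 2, 3, 0, 5, 6, 7, 8, 9, 13, 10, 12, 11]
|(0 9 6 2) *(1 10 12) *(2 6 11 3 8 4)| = |(0 9 11 3 8 4 2)(1 10 12)| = 21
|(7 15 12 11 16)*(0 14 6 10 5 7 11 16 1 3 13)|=13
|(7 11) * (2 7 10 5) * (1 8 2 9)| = 8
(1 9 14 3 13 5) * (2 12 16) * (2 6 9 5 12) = (1 5)(3 13 12 16 6 9 14) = [0, 5, 2, 13, 4, 1, 9, 7, 8, 14, 10, 11, 16, 12, 3, 15, 6]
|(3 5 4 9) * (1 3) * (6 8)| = 10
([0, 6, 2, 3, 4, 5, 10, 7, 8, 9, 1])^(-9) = [0, 1, 2, 3, 4, 5, 6, 7, 8, 9, 10]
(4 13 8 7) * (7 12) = (4 13 8 12 7) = [0, 1, 2, 3, 13, 5, 6, 4, 12, 9, 10, 11, 7, 8]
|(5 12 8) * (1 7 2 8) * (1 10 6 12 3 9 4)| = |(1 7 2 8 5 3 9 4)(6 12 10)| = 24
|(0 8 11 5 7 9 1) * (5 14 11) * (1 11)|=8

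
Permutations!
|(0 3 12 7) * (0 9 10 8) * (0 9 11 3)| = |(3 12 7 11)(8 9 10)| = 12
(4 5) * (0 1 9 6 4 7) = (0 1 9 6 4 5 7) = [1, 9, 2, 3, 5, 7, 4, 0, 8, 6]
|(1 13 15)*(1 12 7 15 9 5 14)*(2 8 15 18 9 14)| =24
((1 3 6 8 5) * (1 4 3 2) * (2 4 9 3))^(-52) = ((1 4 2)(3 6 8 5 9))^(-52) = (1 2 4)(3 5 6 9 8)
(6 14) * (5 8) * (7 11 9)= (5 8)(6 14)(7 11 9)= [0, 1, 2, 3, 4, 8, 14, 11, 5, 7, 10, 9, 12, 13, 6]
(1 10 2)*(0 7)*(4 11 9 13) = (0 7)(1 10 2)(4 11 9 13) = [7, 10, 1, 3, 11, 5, 6, 0, 8, 13, 2, 9, 12, 4]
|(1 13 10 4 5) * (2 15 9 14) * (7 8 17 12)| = 20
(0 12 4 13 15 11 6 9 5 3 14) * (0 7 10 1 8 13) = (0 12 4)(1 8 13 15 11 6 9 5 3 14 7 10) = [12, 8, 2, 14, 0, 3, 9, 10, 13, 5, 1, 6, 4, 15, 7, 11]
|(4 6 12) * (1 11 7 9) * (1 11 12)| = |(1 12 4 6)(7 9 11)| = 12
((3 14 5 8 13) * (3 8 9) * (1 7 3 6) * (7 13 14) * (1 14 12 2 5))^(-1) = (1 14 6 9 5 2 12 8 13)(3 7)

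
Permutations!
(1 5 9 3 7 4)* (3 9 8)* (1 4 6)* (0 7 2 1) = (9)(0 7 6)(1 5 8 3 2) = [7, 5, 1, 2, 4, 8, 0, 6, 3, 9]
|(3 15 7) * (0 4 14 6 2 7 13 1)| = 10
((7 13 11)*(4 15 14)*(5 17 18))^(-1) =((4 15 14)(5 17 18)(7 13 11))^(-1) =(4 14 15)(5 18 17)(7 11 13)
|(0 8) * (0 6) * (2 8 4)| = 5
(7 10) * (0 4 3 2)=(0 4 3 2)(7 10)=[4, 1, 0, 2, 3, 5, 6, 10, 8, 9, 7]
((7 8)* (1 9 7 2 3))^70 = (1 2 7)(3 8 9)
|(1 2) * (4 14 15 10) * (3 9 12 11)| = 4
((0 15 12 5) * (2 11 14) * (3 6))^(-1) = (0 5 12 15)(2 14 11)(3 6)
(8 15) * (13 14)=[0, 1, 2, 3, 4, 5, 6, 7, 15, 9, 10, 11, 12, 14, 13, 8]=(8 15)(13 14)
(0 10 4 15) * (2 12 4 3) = (0 10 3 2 12 4 15) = [10, 1, 12, 2, 15, 5, 6, 7, 8, 9, 3, 11, 4, 13, 14, 0]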